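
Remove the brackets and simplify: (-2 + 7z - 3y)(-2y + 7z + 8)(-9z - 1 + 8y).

(-2 + 7z - 3y)(-2y + 7z + 8)(-9z - 1 + 8y)
= (4y - 14z - 16 - 14yz + 49z² + 56z + 6y² - 21yz - 24y)(-9z - 1 + 8y)    [distributive law]
= (-20y + 42z - 16 - 35yz + 49z² + 6y²)(-9z - 1 + 8y)    [combine like terms]
= 180yz + 20y - 160y² - 378z² - 42z + 336yz + 144z + 16 - 128y + 315yz² + 35yz - 280y²z - 441z³ - 49z² + 392yz² - 54y²z - 6y² + 48y³    [distributive law]
= 551yz - 108y - 166y² - 427z² + 102z + 16 + 707yz² - 334y²z - 441z³ + 48y³    [combine like terms]

551yz - 108y - 166y² - 427z² + 102z + 16 + 707yz² - 334y²z - 441z³ + 48y³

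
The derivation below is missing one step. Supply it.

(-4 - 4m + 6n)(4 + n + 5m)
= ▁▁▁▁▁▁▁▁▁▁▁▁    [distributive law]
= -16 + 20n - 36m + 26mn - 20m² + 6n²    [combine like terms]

Applying distributive law to the line above:

-16 - 4n - 20m - 16m - 4mn - 20m² + 24n + 6n² + 30mn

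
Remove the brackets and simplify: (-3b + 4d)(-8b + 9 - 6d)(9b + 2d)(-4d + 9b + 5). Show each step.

-1566b³d + 1944b⁴ - 1107b³ - 1884b²d² + 3012b²d - 1215b² - 1652bd² + 1350bd + 544bd³ - 528d³ + 360d² + 192d⁴

(-3b + 4d)(-8b + 9 - 6d)(9b + 2d)(-4d + 9b + 5)
= (24b² - 27b + 18bd - 32bd + 36d - 24d²)(9b + 2d)(-4d + 9b + 5)    [distributive law]
= (24b² - 27b - 14bd + 36d - 24d²)(9b + 2d)(-4d + 9b + 5)    [combine like terms]
= (216b³ + 48b²d - 243b² - 54bd - 126b²d - 28bd² + 324bd + 72d² - 216bd² - 48d³)(-4d + 9b + 5)    [distributive law]
= (216b³ - 78b²d - 243b² + 270bd - 244bd² + 72d² - 48d³)(-4d + 9b + 5)    [combine like terms]
= -864b³d + 1944b⁴ + 1080b³ + 312b²d² - 702b³d - 390b²d + 972b²d - 2187b³ - 1215b² - 1080bd² + 2430b²d + 1350bd + 976bd³ - 2196b²d² - 1220bd² - 288d³ + 648bd² + 360d² + 192d⁴ - 432bd³ - 240d³    [distributive law]
= -1566b³d + 1944b⁴ - 1107b³ - 1884b²d² + 3012b²d - 1215b² - 1652bd² + 1350bd + 544bd³ - 528d³ + 360d² + 192d⁴    [combine like terms]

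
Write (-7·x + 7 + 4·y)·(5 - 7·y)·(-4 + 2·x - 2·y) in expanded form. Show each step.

210·x - 70·x^2 - 184·x·y + 98·x^2·y - 154·x·y^2 - 140 + 46·y + 170·y^2 + 56·y^3

(-7·x + 7 + 4·y)·(5 - 7·y)·(-4 + 2·x - 2·y)
= (-35·x + 49·x·y + 35 - 49·y + 20·y - 28·y^2)·(-4 + 2·x - 2·y)    [distributive law]
= (-35·x + 49·x·y + 35 - 29·y - 28·y^2)·(-4 + 2·x - 2·y)    [combine like terms]
= 140·x - 70·x^2 + 70·x·y - 196·x·y + 98·x^2·y - 98·x·y^2 - 140 + 70·x - 70·y + 116·y - 58·x·y + 58·y^2 + 112·y^2 - 56·x·y^2 + 56·y^3    [distributive law]
= 210·x - 70·x^2 - 184·x·y + 98·x^2·y - 154·x·y^2 - 140 + 46·y + 170·y^2 + 56·y^3    [combine like terms]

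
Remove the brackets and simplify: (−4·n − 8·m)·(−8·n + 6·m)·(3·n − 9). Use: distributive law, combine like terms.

(−4·n − 8·m)·(−8·n + 6·m)·(3·n − 9)
= (32·n^2 − 24·m·n + 64·m·n − 48·m^2)·(3·n − 9)    [distributive law]
= (32·n^2 + 40·m·n − 48·m^2)·(3·n − 9)    [combine like terms]
= 96·n^3 − 288·n^2 + 120·m·n^2 − 360·m·n − 144·m^2·n + 432·m^2    [distributive law]

96·n^3 − 288·n^2 + 120·m·n^2 − 360·m·n − 144·m^2·n + 432·m^2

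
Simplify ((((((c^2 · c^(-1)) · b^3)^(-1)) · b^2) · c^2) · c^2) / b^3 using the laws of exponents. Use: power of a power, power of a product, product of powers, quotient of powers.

b^(-4)·c^3

((((((c^2 · c^(-1)) · b^3)^(-1)) · b^2) · c^2) · c^2) / b^3
= ((((((c^2 · c^(-1))^(-1)) · ((b^3)^(-1))) · b^2) · c^2) · c^2) / b^3    [power of a product]
= (((((((c^2)^(-1)) · ((c^(-1))^(-1))) · ((b^3)^(-1))) · b^2) · c^2) · c^2) / b^3    [power of a product]
= (((((c^(-2) · ((c^(-1))^(-1))) · ((b^3)^(-1))) · b^2) · c^2) · c^2) / b^3    [power of a power]
= (((((c^(-2) · c) · ((b^3)^(-1))) · b^2) · c^2) · c^2) / b^3    [power of a power]
= ((((c^(-1) · ((b^3)^(-1))) · b^2) · c^2) · c^2) / b^3    [product of powers]
= ((((c^(-1) · b^(-3)) · b^2) · c^2) · c^2) / b^3    [power of a power]
= b^(-4)·c^3    [quotient of powers; product of powers]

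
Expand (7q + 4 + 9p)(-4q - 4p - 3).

-28q^2 - 64pq - 37q - 43p - 12 - 36p^2

(7q + 4 + 9p)(-4q - 4p - 3)
= -28q^2 - 28pq - 21q - 16q - 16p - 12 - 36pq - 36p^2 - 27p    [distributive law]
= -28q^2 - 64pq - 37q - 43p - 12 - 36p^2    [combine like terms]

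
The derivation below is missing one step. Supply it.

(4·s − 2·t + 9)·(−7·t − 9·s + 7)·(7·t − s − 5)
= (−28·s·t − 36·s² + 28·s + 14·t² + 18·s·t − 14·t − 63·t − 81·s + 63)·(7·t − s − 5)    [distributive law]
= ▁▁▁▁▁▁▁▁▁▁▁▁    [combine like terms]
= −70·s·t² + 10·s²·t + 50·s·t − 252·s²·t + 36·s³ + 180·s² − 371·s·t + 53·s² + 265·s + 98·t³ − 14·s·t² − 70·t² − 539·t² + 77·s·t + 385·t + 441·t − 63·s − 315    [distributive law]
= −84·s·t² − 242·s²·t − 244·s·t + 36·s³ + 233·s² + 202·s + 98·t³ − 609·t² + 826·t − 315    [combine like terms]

By combine like terms:

(−10·s·t − 36·s² − 53·s + 14·t² − 77·t + 63)·(7·t − s − 5)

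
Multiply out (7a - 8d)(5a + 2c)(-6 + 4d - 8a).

(7a - 8d)(5a + 2c)(-6 + 4d - 8a)
= (35a² + 14ac - 40ad - 16cd)(-6 + 4d - 8a)    [distributive law]
= -210a² + 140a²d - 280a³ - 84ac + 56acd - 112a²c + 240ad - 160ad² + 320a²d + 96cd - 64cd² + 128acd    [distributive law]
= -210a² + 460a²d - 280a³ - 84ac + 184acd - 112a²c + 240ad - 160ad² + 96cd - 64cd²    [combine like terms]

-210a² + 460a²d - 280a³ - 84ac + 184acd - 112a²c + 240ad - 160ad² + 96cd - 64cd²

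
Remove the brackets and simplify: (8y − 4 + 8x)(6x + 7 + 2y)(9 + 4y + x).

(8y − 4 + 8x)(6x + 7 + 2y)(9 + 4y + x)
= (48xy + 56y + 16y² − 24x − 28 − 8y + 48x² + 56x + 16xy)(9 + 4y + x)    [distributive law]
= (64xy + 48y + 16y² + 32x − 28 + 48x²)(9 + 4y + x)    [combine like terms]
= 576xy + 256xy² + 64x²y + 432y + 192y² + 48xy + 144y² + 64y³ + 16xy² + 288x + 128xy + 32x² − 252 − 112y − 28x + 432x² + 192x²y + 48x³    [distributive law]
= 752xy + 272xy² + 256x²y + 320y + 336y² + 64y³ + 260x + 464x² − 252 + 48x³    [combine like terms]

752xy + 272xy² + 256x²y + 320y + 336y² + 64y³ + 260x + 464x² − 252 + 48x³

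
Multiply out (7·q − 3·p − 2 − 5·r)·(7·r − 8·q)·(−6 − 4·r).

(7·q − 3·p − 2 − 5·r)·(7·r − 8·q)·(−6 − 4·r)
= (49·q·r − 56·q² − 21·p·r + 24·p·q − 14·r + 16·q − 35·r² + 40·q·r)·(−6 − 4·r)    [distributive law]
= (89·q·r − 56·q² − 21·p·r + 24·p·q − 14·r + 16·q − 35·r²)·(−6 − 4·r)    [combine like terms]
= −534·q·r − 356·q·r² + 336·q² + 224·q²·r + 126·p·r + 84·p·r² − 144·p·q − 96·p·q·r + 84·r + 56·r² − 96·q − 64·q·r + 210·r² + 140·r³    [distributive law]
= −598·q·r − 356·q·r² + 336·q² + 224·q²·r + 126·p·r + 84·p·r² − 144·p·q − 96·p·q·r + 84·r + 266·r² − 96·q + 140·r³    [combine like terms]

−598·q·r − 356·q·r² + 336·q² + 224·q²·r + 126·p·r + 84·p·r² − 144·p·q − 96·p·q·r + 84·r + 266·r² − 96·q + 140·r³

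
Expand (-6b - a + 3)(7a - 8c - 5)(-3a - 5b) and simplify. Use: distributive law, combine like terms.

(-6b - a + 3)(7a - 8c - 5)(-3a - 5b)
= (-42ab + 48bc + 30b - 7a² + 8ac + 5a + 21a - 24c - 15)(-3a - 5b)    [distributive law]
= (-42ab + 48bc + 30b - 7a² + 8ac + 26a - 24c - 15)(-3a - 5b)    [combine like terms]
= 126a²b + 210ab² - 144abc - 240b²c - 90ab - 150b² + 21a³ + 35a²b - 24a²c - 40abc - 78a² - 130ab + 72ac + 120bc + 45a + 75b    [distributive law]
= 161a²b + 210ab² - 184abc - 240b²c - 220ab - 150b² + 21a³ - 24a²c - 78a² + 72ac + 120bc + 45a + 75b    [combine like terms]

161a²b + 210ab² - 184abc - 240b²c - 220ab - 150b² + 21a³ - 24a²c - 78a² + 72ac + 120bc + 45a + 75b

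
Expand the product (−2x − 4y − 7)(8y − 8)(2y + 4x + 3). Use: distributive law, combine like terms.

(−2x − 4y − 7)(8y − 8)(2y + 4x + 3)
= (−16xy + 16x − 32y^2 + 32y − 56y + 56)(2y + 4x + 3)    [distributive law]
= (−16xy + 16x − 32y^2 − 24y + 56)(2y + 4x + 3)    [combine like terms]
= −32xy^2 − 64x^2y − 48xy + 32xy + 64x^2 + 48x − 64y^3 − 128xy^2 − 96y^2 − 48y^2 − 96xy − 72y + 112y + 224x + 168    [distributive law]
= −160xy^2 − 64x^2y − 112xy + 64x^2 + 272x − 64y^3 − 144y^2 + 40y + 168    [combine like terms]

−160xy^2 − 64x^2y − 112xy + 64x^2 + 272x − 64y^3 − 144y^2 + 40y + 168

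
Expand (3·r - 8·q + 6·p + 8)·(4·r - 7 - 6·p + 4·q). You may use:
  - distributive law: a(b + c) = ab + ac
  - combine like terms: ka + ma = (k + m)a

12·r² + 11·r + 6·p·r - 20·q·r + 88·q + 72·p·q - 32·q² - 90·p - 36·p² - 56

(3·r - 8·q + 6·p + 8)·(4·r - 7 - 6·p + 4·q)
= 12·r² - 21·r - 18·p·r + 12·q·r - 32·q·r + 56·q + 48·p·q - 32·q² + 24·p·r - 42·p - 36·p² + 24·p·q + 32·r - 56 - 48·p + 32·q    [distributive law]
= 12·r² + 11·r + 6·p·r - 20·q·r + 88·q + 72·p·q - 32·q² - 90·p - 36·p² - 56    [combine like terms]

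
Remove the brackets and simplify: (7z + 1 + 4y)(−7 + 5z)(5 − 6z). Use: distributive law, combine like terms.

−178z + 439z^2 − 210z^3 − 35 − 140y + 268yz − 120yz^2

(7z + 1 + 4y)(−7 + 5z)(5 − 6z)
= (−49z + 35z^2 − 7 + 5z − 28y + 20yz)(5 − 6z)    [distributive law]
= (−44z + 35z^2 − 7 − 28y + 20yz)(5 − 6z)    [combine like terms]
= −220z + 264z^2 + 175z^2 − 210z^3 − 35 + 42z − 140y + 168yz + 100yz − 120yz^2    [distributive law]
= −178z + 439z^2 − 210z^3 − 35 − 140y + 268yz − 120yz^2    [combine like terms]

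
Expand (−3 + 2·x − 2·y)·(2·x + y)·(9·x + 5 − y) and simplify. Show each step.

(−3 + 2·x − 2·y)·(2·x + y)·(9·x + 5 − y)
= (−6·x − 3·y + 4·x² + 2·x·y − 4·x·y − 2·y²)·(9·x + 5 − y)    [distributive law]
= (−6·x − 3·y + 4·x² − 2·x·y − 2·y²)·(9·x + 5 − y)    [combine like terms]
= −54·x² − 30·x + 6·x·y − 27·x·y − 15·y + 3·y² + 36·x³ + 20·x² − 4·x²·y − 18·x²·y − 10·x·y + 2·x·y² − 18·x·y² − 10·y² + 2·y³    [distributive law]
= −34·x² − 30·x − 31·x·y − 15·y − 7·y² + 36·x³ − 22·x²·y − 16·x·y² + 2·y³    [combine like terms]

−34·x² − 30·x − 31·x·y − 15·y − 7·y² + 36·x³ − 22·x²·y − 16·x·y² + 2·y³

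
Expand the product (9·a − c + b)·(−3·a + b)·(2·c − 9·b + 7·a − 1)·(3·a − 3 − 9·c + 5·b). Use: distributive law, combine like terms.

(9·a − c + b)·(−3·a + b)·(2·c − 9·b + 7·a − 1)·(3·a − 3 − 9·c + 5·b)
= (−27·a^2 + 9·a·b + 3·a·c − b·c − 3·a·b + b^2)·(2·c − 9·b + 7·a − 1)·(3·a − 3 − 9·c + 5·b)    [distributive law]
= (−27·a^2 + 6·a·b + 3·a·c − b·c + b^2)·(2·c − 9·b + 7·a − 1)·(3·a − 3 − 9·c + 5·b)    [combine like terms]
= (−54·a^2·c + 243·a^2·b − 189·a^3 + 27·a^2 + 12·a·b·c − 54·a·b^2 + 42·a^2·b − 6·a·b + 6·a·c^2 − 27·a·b·c + 21·a^2·c − 3·a·c − 2·b·c^2 + 9·b^2·c − 7·a·b·c + b·c + 2·b^2·c − 9·b^3 + 7·a·b^2 − b^2)·(3·a − 3 − 9·c + 5·b)    [distributive law]
= (−33·a^2·c + 285·a^2·b − 189·a^3 + 27·a^2 − 22·a·b·c − 47·a·b^2 − 6·a·b + 6·a·c^2 − 3·a·c − 2·b·c^2 + 11·b^2·c + b·c − 9·b^3 − b^2)·(3·a − 3 − 9·c + 5·b)    [combine like terms]
= −99·a^3·c + 99·a^2·c + 297·a^2·c^2 − 165·a^2·b·c + 855·a^3·b − 855·a^2·b − 2565·a^2·b·c + 1425·a^2·b^2 − 567·a^4 + 567·a^3 + 1701·a^3·c − 945·a^3·b + 81·a^3 − 81·a^2 − 243·a^2·c + 135·a^2·b − 66·a^2·b·c + 66·a·b·c + 198·a·b·c^2 − 110·a·b^2·c − 141·a^2·b^2 + 141·a·b^2 + 423·a·b^2·c − 235·a·b^3 − 18·a^2·b + 18·a·b + 54·a·b·c − 30·a·b^2 + 18·a^2·c^2 − 18·a·c^2 − 54·a·c^3 + 30·a·b·c^2 − 9·a^2·c + 9·a·c + 27·a·c^2 − 15·a·b·c − 6·a·b·c^2 + 6·b·c^2 + 18·b·c^3 − 10·b^2·c^2 + 33·a·b^2·c − 33·b^2·c − 99·b^2·c^2 + 55·b^3·c + 3·a·b·c − 3·b·c − 9·b·c^2 + 5·b^2·c − 27·a·b^3 + 27·b^3 + 81·b^3·c − 45·b^4 − 3·a·b^2 + 3·b^2 + 9·b^2·c − 5·b^3    [distributive law]
= 1602·a^3·c − 153·a^2·c + 315·a^2·c^2 − 2796·a^2·b·c − 90·a^3·b − 738·a^2·b + 1284·a^2·b^2 − 567·a^4 + 648·a^3 − 81·a^2 + 108·a·b·c + 222·a·b·c^2 + 346·a·b^2·c + 108·a·b^2 − 262·a·b^3 + 18·a·b + 9·a·c^2 − 54·a·c^3 + 9·a·c − 3·b·c^2 + 18·b·c^3 − 109·b^2·c^2 − 19·b^2·c + 136·b^3·c − 3·b·c + 22·b^3 − 45·b^4 + 3·b^2    [combine like terms]

1602·a^3·c − 153·a^2·c + 315·a^2·c^2 − 2796·a^2·b·c − 90·a^3·b − 738·a^2·b + 1284·a^2·b^2 − 567·a^4 + 648·a^3 − 81·a^2 + 108·a·b·c + 222·a·b·c^2 + 346·a·b^2·c + 108·a·b^2 − 262·a·b^3 + 18·a·b + 9·a·c^2 − 54·a·c^3 + 9·a·c − 3·b·c^2 + 18·b·c^3 − 109·b^2·c^2 − 19·b^2·c + 136·b^3·c − 3·b·c + 22·b^3 − 45·b^4 + 3·b^2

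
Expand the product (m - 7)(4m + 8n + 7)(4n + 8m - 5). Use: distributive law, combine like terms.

80m^2n + 32m^3 - 188m^2 + 32mn^2 - 572mn - 287m - 224n^2 + 84n + 245

(m - 7)(4m + 8n + 7)(4n + 8m - 5)
= (4m^2 + 8mn + 7m - 28m - 56n - 49)(4n + 8m - 5)    [distributive law]
= (4m^2 + 8mn - 21m - 56n - 49)(4n + 8m - 5)    [combine like terms]
= 16m^2n + 32m^3 - 20m^2 + 32mn^2 + 64m^2n - 40mn - 84mn - 168m^2 + 105m - 224n^2 - 448mn + 280n - 196n - 392m + 245    [distributive law]
= 80m^2n + 32m^3 - 188m^2 + 32mn^2 - 572mn - 287m - 224n^2 + 84n + 245    [combine like terms]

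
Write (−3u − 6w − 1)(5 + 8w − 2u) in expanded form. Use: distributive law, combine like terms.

−13u − 12uw + 6u^2 − 38w − 48w^2 − 5

(−3u − 6w − 1)(5 + 8w − 2u)
= −15u − 24uw + 6u^2 − 30w − 48w^2 + 12uw − 5 − 8w + 2u    [distributive law]
= −13u − 12uw + 6u^2 − 38w − 48w^2 − 5    [combine like terms]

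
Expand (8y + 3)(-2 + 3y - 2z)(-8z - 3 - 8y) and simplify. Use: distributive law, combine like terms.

(8y + 3)(-2 + 3y - 2z)(-8z - 3 - 8y)
= (-16y + 24y^2 - 16yz - 6 + 9y - 6z)(-8z - 3 - 8y)    [distributive law]
= (-7y + 24y^2 - 16yz - 6 - 6z)(-8z - 3 - 8y)    [combine like terms]
= 56yz + 21y + 56y^2 - 192y^2z - 72y^2 - 192y^3 + 128yz^2 + 48yz + 128y^2z + 48z + 18 + 48y + 48z^2 + 18z + 48yz    [distributive law]
= 152yz + 69y - 16y^2 - 64y^2z - 192y^3 + 128yz^2 + 66z + 18 + 48z^2    [combine like terms]

152yz + 69y - 16y^2 - 64y^2z - 192y^3 + 128yz^2 + 66z + 18 + 48z^2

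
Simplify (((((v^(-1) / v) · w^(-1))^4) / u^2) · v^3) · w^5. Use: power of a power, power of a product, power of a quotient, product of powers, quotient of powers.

(((((v^(-1) / v) · w^(-1))^4) / u^2) · v^3) · w^5
= (((((v^(-1) / v)^4) · ((w^(-1))^4)) / u^2) · v^3) · w^5    [power of a product]
= ((((((v^(-1))^4) / (v^4)) · ((w^(-1))^4)) / u^2) · v^3) · w^5    [power of a quotient]
= ((((v^(-4) / (v^4)) · ((w^(-1))^4)) / u^2) · v^3) · w^5    [power of a power]
= (((v^(-8) · ((w^(-1))^4)) / u^2) · v^3) · w^5    [quotient of powers]
= (((v^(-8) · w^(-4)) / u^2) · v^3) · w^5    [power of a power]
= u^(-2)v^(-5)w    [quotient of powers; product of powers]

u^(-2)v^(-5)w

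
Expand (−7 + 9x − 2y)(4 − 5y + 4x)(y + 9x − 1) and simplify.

(−7 + 9x − 2y)(4 − 5y + 4x)(y + 9x − 1)
= (−28 + 35y − 28x + 36x − 45xy + 36x^2 − 8y + 10y^2 − 8xy)(y + 9x − 1)    [distributive law]
= (−28 + 27y + 8x − 53xy + 36x^2 + 10y^2)(y + 9x − 1)    [combine like terms]
= −28y − 252x + 28 + 27y^2 + 243xy − 27y + 8xy + 72x^2 − 8x − 53xy^2 − 477x^2y + 53xy + 36x^2y + 324x^3 − 36x^2 + 10y^3 + 90xy^2 − 10y^2    [distributive law]
= −55y − 260x + 28 + 17y^2 + 304xy + 36x^2 + 37xy^2 − 441x^2y + 324x^3 + 10y^3    [combine like terms]

−55y − 260x + 28 + 17y^2 + 304xy + 36x^2 + 37xy^2 − 441x^2y + 324x^3 + 10y^3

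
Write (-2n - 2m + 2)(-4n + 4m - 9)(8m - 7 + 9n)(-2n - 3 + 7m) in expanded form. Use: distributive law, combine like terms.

376mn^3 - 582mn^2 + 592m^2n^2 - 284n^3 + 362n^2 - 144n^4 - 1914mn + 1886m^2n + 444n - 376m^3n + 2040m^3 - 448m^4 - 3074m^2 + 1860m - 378

(-2n - 2m + 2)(-4n + 4m - 9)(8m - 7 + 9n)(-2n - 3 + 7m)
= (8n^2 - 8mn + 18n + 8mn - 8m^2 + 18m - 8n + 8m - 18)(8m - 7 + 9n)(-2n - 3 + 7m)    [distributive law]
= (8n^2 + 10n - 8m^2 + 26m - 18)(8m - 7 + 9n)(-2n - 3 + 7m)    [combine like terms]
= (64mn^2 - 56n^2 + 72n^3 + 80mn - 70n + 90n^2 - 64m^3 + 56m^2 - 72m^2n + 208m^2 - 182m + 234mn - 144m + 126 - 162n)(-2n - 3 + 7m)    [distributive law]
= (64mn^2 + 34n^2 + 72n^3 + 314mn - 232n - 64m^3 + 264m^2 - 72m^2n - 326m + 126)(-2n - 3 + 7m)    [combine like terms]
= -128mn^3 - 192mn^2 + 448m^2n^2 - 68n^3 - 102n^2 + 238mn^2 - 144n^4 - 216n^3 + 504mn^3 - 628mn^2 - 942mn + 2198m^2n + 464n^2 + 696n - 1624mn + 128m^3n + 192m^3 - 448m^4 - 528m^2n - 792m^2 + 1848m^3 + 144m^2n^2 + 216m^2n - 504m^3n + 652mn + 978m - 2282m^2 - 252n - 378 + 882m    [distributive law]
= 376mn^3 - 582mn^2 + 592m^2n^2 - 284n^3 + 362n^2 - 144n^4 - 1914mn + 1886m^2n + 444n - 376m^3n + 2040m^3 - 448m^4 - 3074m^2 + 1860m - 378    [combine like terms]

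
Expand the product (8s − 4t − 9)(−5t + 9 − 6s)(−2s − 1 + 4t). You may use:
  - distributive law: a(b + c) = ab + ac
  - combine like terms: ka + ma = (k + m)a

−160s²t + 502st − 104st² − 204s² + 36s + 96s³ + 16t² + 80t³ − 333t + 81

(8s − 4t − 9)(−5t + 9 − 6s)(−2s − 1 + 4t)
= (−40st + 72s − 48s² + 20t² − 36t + 24st + 45t − 81 + 54s)(−2s − 1 + 4t)    [distributive law]
= (−16st + 126s − 48s² + 20t² + 9t − 81)(−2s − 1 + 4t)    [combine like terms]
= 32s²t + 16st − 64st² − 252s² − 126s + 504st + 96s³ + 48s² − 192s²t − 40st² − 20t² + 80t³ − 18st − 9t + 36t² + 162s + 81 − 324t    [distributive law]
= −160s²t + 502st − 104st² − 204s² + 36s + 96s³ + 16t² + 80t³ − 333t + 81    [combine like terms]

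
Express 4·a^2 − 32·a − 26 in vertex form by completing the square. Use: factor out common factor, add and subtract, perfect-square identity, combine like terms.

4·a^2 − 32·a − 26
= 4(a^2 − 8·a) − 26    [factor out 4 from the a-terms]
= 4(a^2 − 8·a + 16 − 16) − 26    [add and subtract 16 inside the bracket]
= 4(a − 4)^2 − 64 − 26    [perfect-square identity]
= 4(a − 4)^2 − 90    [combine constants]

4(a − 4)^2 − 90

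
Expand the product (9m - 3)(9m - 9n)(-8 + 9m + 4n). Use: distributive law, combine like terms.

-891m^2 + 729m^3 - 405m^2n + 783mn - 324mn^2 + 216m - 216n + 108n^2

(9m - 3)(9m - 9n)(-8 + 9m + 4n)
= (81m^2 - 81mn - 27m + 27n)(-8 + 9m + 4n)    [distributive law]
= -648m^2 + 729m^3 + 324m^2n + 648mn - 729m^2n - 324mn^2 + 216m - 243m^2 - 108mn - 216n + 243mn + 108n^2    [distributive law]
= -891m^2 + 729m^3 - 405m^2n + 783mn - 324mn^2 + 216m - 216n + 108n^2    [combine like terms]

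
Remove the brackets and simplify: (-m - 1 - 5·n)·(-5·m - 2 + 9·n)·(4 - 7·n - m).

13·m^2 - 51·m^2·n - 5·m^3 + 26·m + 14·m·n - 67·m·n^2 + 8 - 10·n - 187·n^2 + 315·n^3

(-m - 1 - 5·n)·(-5·m - 2 + 9·n)·(4 - 7·n - m)
= (5·m^2 + 2·m - 9·m·n + 5·m + 2 - 9·n + 25·m·n + 10·n - 45·n^2)·(4 - 7·n - m)    [distributive law]
= (5·m^2 + 7·m + 16·m·n + 2 + n - 45·n^2)·(4 - 7·n - m)    [combine like terms]
= 20·m^2 - 35·m^2·n - 5·m^3 + 28·m - 49·m·n - 7·m^2 + 64·m·n - 112·m·n^2 - 16·m^2·n + 8 - 14·n - 2·m + 4·n - 7·n^2 - m·n - 180·n^2 + 315·n^3 + 45·m·n^2    [distributive law]
= 13·m^2 - 51·m^2·n - 5·m^3 + 26·m + 14·m·n - 67·m·n^2 + 8 - 10·n - 187·n^2 + 315·n^3    [combine like terms]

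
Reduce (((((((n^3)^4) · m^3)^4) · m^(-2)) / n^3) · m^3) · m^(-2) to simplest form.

m^11n^45

(((((((n^3)^4) · m^3)^4) · m^(-2)) / n^3) · m^3) · m^(-2)
= (((((((n^3)^4)^4) · ((m^3)^4)) · m^(-2)) / n^3) · m^3) · m^(-2)    [power of a product]
= ((((((n^3)^16) · ((m^3)^4)) · m^(-2)) / n^3) · m^3) · m^(-2)    [power of a power]
= ((((n^48 · ((m^3)^4)) · m^(-2)) / n^3) · m^3) · m^(-2)    [power of a power]
= ((((n^48 · m^12) · m^(-2)) / n^3) · m^3) · m^(-2)    [power of a power]
= m^11n^45    [quotient of powers; product of powers]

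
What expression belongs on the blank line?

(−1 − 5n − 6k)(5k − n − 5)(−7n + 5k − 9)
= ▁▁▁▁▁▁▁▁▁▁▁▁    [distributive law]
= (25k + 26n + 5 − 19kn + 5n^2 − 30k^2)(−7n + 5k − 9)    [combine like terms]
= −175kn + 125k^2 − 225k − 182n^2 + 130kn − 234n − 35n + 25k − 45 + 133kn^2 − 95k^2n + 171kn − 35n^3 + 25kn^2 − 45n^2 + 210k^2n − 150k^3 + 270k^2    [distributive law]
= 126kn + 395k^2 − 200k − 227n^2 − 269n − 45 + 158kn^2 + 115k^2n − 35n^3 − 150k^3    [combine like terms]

Applying distributive law to the line above:

(−5k + n + 5 − 25kn + 5n^2 + 25n − 30k^2 + 6kn + 30k)(−7n + 5k − 9)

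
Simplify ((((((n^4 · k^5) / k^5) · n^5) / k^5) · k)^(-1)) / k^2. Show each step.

k^2n^(-9)

((((((n^4 · k^5) / k^5) · n^5) / k^5) · k)^(-1)) / k^2
= ((((((n^4 · k^5) / k^5) · n^5) / k^5)^(-1)) · (k^(-1))) / k^2    [power of a product]
= ((((((n^4 · k^5) / k^5) · n^5)^(-1)) / ((k^5)^(-1))) · (k^(-1))) / k^2    [power of a quotient]
= ((((((n^4 · k^5) / k^5)^(-1)) · ((n^5)^(-1))) / ((k^5)^(-1))) · (k^(-1))) / k^2    [power of a product]
= ((((((n^4 · k^5)^(-1)) / ((k^5)^(-1))) · ((n^5)^(-1))) / ((k^5)^(-1))) · (k^(-1))) / k^2    [power of a quotient]
= (((((((n^4)^(-1)) · ((k^5)^(-1))) / ((k^5)^(-1))) · ((n^5)^(-1))) / ((k^5)^(-1))) · (k^(-1))) / k^2    [power of a product]
= (((((n^(-4) · ((k^5)^(-1))) / ((k^5)^(-1))) · ((n^5)^(-1))) / ((k^5)^(-1))) · (k^(-1))) / k^2    [power of a power]
= (((((n^(-4) · k^(-5)) / ((k^5)^(-1))) · ((n^5)^(-1))) / ((k^5)^(-1))) · (k^(-1))) / k^2    [power of a power]
= (((((n^(-4) · k^(-5)) / k^(-5)) · ((n^5)^(-1))) / ((k^5)^(-1))) · (k^(-1))) / k^2    [power of a power]
= (((((n^(-4) · k^(-5)) / k^(-5)) · n^(-5)) / ((k^5)^(-1))) · (k^(-1))) / k^2    [power of a power]
= (((((n^(-4) · k^(-5)) / k^(-5)) · n^(-5)) / k^(-5)) · (k^(-1))) / k^2    [power of a power]
= k^2n^(-9)    [quotient of powers; product of powers]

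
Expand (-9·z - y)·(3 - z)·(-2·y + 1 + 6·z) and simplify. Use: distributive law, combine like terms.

(-9·z - y)·(3 - z)·(-2·y + 1 + 6·z)
= (-27·z + 9·z^2 - 3·y + y·z)·(-2·y + 1 + 6·z)    [distributive law]
= 54·y·z - 27·z - 162·z^2 - 18·y·z^2 + 9·z^2 + 54·z^3 + 6·y^2 - 3·y - 18·y·z - 2·y^2·z + y·z + 6·y·z^2    [distributive law]
= 37·y·z - 27·z - 153·z^2 - 12·y·z^2 + 54·z^3 + 6·y^2 - 3·y - 2·y^2·z    [combine like terms]

37·y·z - 27·z - 153·z^2 - 12·y·z^2 + 54·z^3 + 6·y^2 - 3·y - 2·y^2·z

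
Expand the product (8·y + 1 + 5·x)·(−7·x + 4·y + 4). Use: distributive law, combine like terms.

−36·x·y + 32·y^2 + 36·y + 13·x + 4 − 35·x^2

(8·y + 1 + 5·x)·(−7·x + 4·y + 4)
= −56·x·y + 32·y^2 + 32·y − 7·x + 4·y + 4 − 35·x^2 + 20·x·y + 20·x    [distributive law]
= −36·x·y + 32·y^2 + 36·y + 13·x + 4 − 35·x^2    [combine like terms]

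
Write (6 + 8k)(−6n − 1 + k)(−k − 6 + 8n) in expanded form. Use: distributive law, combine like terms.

(6 + 8k)(−6n − 1 + k)(−k − 6 + 8n)
= (−36n − 6 + 6k − 48kn − 8k + 8k²)(−k − 6 + 8n)    [distributive law]
= (−36n − 6 − 2k − 48kn + 8k²)(−k − 6 + 8n)    [combine like terms]
= 36kn + 216n − 288n² + 6k + 36 − 48n + 2k² + 12k − 16kn + 48k²n + 288kn − 384kn² − 8k³ − 48k² + 64k²n    [distributive law]
= 308kn + 168n − 288n² + 18k + 36 − 46k² + 112k²n − 384kn² − 8k³    [combine like terms]

308kn + 168n − 288n² + 18k + 36 − 46k² + 112k²n − 384kn² − 8k³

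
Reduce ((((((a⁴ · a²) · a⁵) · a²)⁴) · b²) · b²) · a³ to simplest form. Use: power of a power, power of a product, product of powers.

a⁵⁵·b⁴

((((((a⁴ · a²) · a⁵) · a²)⁴) · b²) · b²) · a³
= ((((((a⁴ · a²) · a⁵)⁴) · ((a²)⁴)) · b²) · b²) · a³    [power of a product]
= ((((((a⁴ · a²)⁴) · ((a⁵)⁴)) · ((a²)⁴)) · b²) · b²) · a³    [power of a product]
= (((((((a⁴)⁴) · ((a²)⁴)) · ((a⁵)⁴)) · ((a²)⁴)) · b²) · b²) · a³    [power of a product]
= (((((a¹⁶ · ((a²)⁴)) · ((a⁵)⁴)) · ((a²)⁴)) · b²) · b²) · a³    [power of a power]
= (((((a¹⁶ · a⁸) · ((a⁵)⁴)) · ((a²)⁴)) · b²) · b²) · a³    [power of a power]
= ((((a²⁴ · ((a⁵)⁴)) · ((a²)⁴)) · b²) · b²) · a³    [product of powers]
= ((((a²⁴ · a²⁰) · ((a²)⁴)) · b²) · b²) · a³    [power of a power]
= (((a⁴⁴ · ((a²)⁴)) · b²) · b²) · a³    [product of powers]
= (((a⁴⁴ · a⁸) · b²) · b²) · a³    [power of a power]
= ((a⁵² · b²) · b²) · a³    [product of powers]
= a⁵⁵·b⁴    [product of powers]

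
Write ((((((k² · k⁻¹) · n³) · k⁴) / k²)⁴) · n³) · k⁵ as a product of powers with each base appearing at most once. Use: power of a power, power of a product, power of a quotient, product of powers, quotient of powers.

((((((k² · k⁻¹) · n³) · k⁴) / k²)⁴) · n³) · k⁵
= ((((((k² · k⁻¹) · n³) · k⁴)⁴) / ((k²)⁴)) · n³) · k⁵    [power of a quotient]
= ((((((k² · k⁻¹) · n³)⁴) · ((k⁴)⁴)) / ((k²)⁴)) · n³) · k⁵    [power of a product]
= ((((((k² · k⁻¹)⁴) · ((n³)⁴)) · ((k⁴)⁴)) / ((k²)⁴)) · n³) · k⁵    [power of a product]
= (((((((k²)⁴) · ((k⁻¹)⁴)) · ((n³)⁴)) · ((k⁴)⁴)) / ((k²)⁴)) · n³) · k⁵    [power of a product]
= (((((k⁸ · ((k⁻¹)⁴)) · ((n³)⁴)) · ((k⁴)⁴)) / ((k²)⁴)) · n³) · k⁵    [power of a power]
= (((((k⁸ · k⁻⁴) · ((n³)⁴)) · ((k⁴)⁴)) / ((k²)⁴)) · n³) · k⁵    [power of a power]
= ((((k⁴ · ((n³)⁴)) · ((k⁴)⁴)) / ((k²)⁴)) · n³) · k⁵    [product of powers]
= ((((k⁴ · n¹²) · ((k⁴)⁴)) / ((k²)⁴)) · n³) · k⁵    [power of a power]
= ((((k⁴ · n¹²) · k¹⁶) / ((k²)⁴)) · n³) · k⁵    [power of a power]
= ((((k⁴ · n¹²) · k¹⁶) / k⁸) · n³) · k⁵    [power of a power]
= k¹⁷n¹⁵    [quotient of powers; product of powers]

k¹⁷n¹⁵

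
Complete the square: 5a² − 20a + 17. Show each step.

5a² − 20a + 17
= 5(a² − 4a) + 17    [factor out 5 from the a-terms]
= 5(a² − 4a + 4 − 4) + 17    [add and subtract 4 inside the bracket]
= 5(a − 2)² − 20 + 17    [perfect-square identity]
= 5(a − 2)² − 3    [combine constants]

5(a − 2)² − 3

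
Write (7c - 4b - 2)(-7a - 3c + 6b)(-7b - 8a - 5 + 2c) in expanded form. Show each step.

(7c - 4b - 2)(-7a - 3c + 6b)(-7b - 8a - 5 + 2c)
= (-49ac - 21c² + 42bc + 28ab + 12bc - 24b² + 14a + 6c - 12b)(-7b - 8a - 5 + 2c)    [distributive law]
= (-49ac - 21c² + 54bc + 28ab - 24b² + 14a + 6c - 12b)(-7b - 8a - 5 + 2c)    [combine like terms]
= 343abc + 392a²c + 245ac - 98ac² + 147bc² + 168ac² + 105c² - 42c³ - 378b²c - 432abc - 270bc + 108bc² - 196ab² - 224a²b - 140ab + 56abc + 168b³ + 192ab² + 120b² - 48b²c - 98ab - 112a² - 70a + 28ac - 42bc - 48ac - 30c + 12c² + 84b² + 96ab + 60b - 24bc    [distributive law]
= -33abc + 392a²c + 225ac + 70ac² + 255bc² + 117c² - 42c³ - 426b²c - 336bc - 4ab² - 224a²b - 142ab + 168b³ + 204b² - 112a² - 70a - 30c + 60b    [combine like terms]

-33abc + 392a²c + 225ac + 70ac² + 255bc² + 117c² - 42c³ - 426b²c - 336bc - 4ab² - 224a²b - 142ab + 168b³ + 204b² - 112a² - 70a - 30c + 60b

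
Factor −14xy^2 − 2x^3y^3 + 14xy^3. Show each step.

2xy^2(−7 − x^2y + 7y)

−14xy^2 − 2x^3y^3 + 14xy^3
= 2(−7xy^2 − x^3y^3 + 7xy^3)    [factor out 2]
= 2xy^2(−7 − x^2y + 7y)    [factor out xy^2]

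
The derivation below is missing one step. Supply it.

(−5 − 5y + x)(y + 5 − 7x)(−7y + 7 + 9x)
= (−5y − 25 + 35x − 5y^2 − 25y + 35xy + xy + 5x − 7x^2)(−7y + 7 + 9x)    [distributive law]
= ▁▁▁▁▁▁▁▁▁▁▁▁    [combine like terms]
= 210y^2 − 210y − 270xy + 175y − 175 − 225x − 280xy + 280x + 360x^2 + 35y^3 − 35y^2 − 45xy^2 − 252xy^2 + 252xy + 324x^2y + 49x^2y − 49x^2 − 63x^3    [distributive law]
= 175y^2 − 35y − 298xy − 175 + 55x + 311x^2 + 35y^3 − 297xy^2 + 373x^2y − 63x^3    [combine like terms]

Applying combine like terms to the line above:

(−30y − 25 + 40x − 5y^2 + 36xy − 7x^2)(−7y + 7 + 9x)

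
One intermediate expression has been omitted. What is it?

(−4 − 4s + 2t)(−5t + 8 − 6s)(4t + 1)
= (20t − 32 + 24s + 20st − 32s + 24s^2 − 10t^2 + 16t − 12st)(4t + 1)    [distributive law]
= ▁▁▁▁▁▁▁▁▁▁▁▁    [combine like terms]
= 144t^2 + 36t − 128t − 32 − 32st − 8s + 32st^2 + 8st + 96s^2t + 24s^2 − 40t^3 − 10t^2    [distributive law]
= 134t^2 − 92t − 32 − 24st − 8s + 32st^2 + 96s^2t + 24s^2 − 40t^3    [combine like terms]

After combine like terms, the bracketed line is:

(36t − 32 − 8s + 8st + 24s^2 − 10t^2)(4t + 1)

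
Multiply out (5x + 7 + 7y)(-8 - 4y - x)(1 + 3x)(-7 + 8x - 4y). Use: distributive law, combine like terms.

(5x + 7 + 7y)(-8 - 4y - x)(1 + 3x)(-7 + 8x - 4y)
= (-40x - 20xy - 5x^2 - 56 - 28y - 7x - 56y - 28y^2 - 7xy)(1 + 3x)(-7 + 8x - 4y)    [distributive law]
= (-47x - 27xy - 5x^2 - 56 - 84y - 28y^2)(1 + 3x)(-7 + 8x - 4y)    [combine like terms]
= (-47x - 141x^2 - 27xy - 81x^2y - 5x^2 - 15x^3 - 56 - 168x - 84y - 252xy - 28y^2 - 84xy^2)(-7 + 8x - 4y)    [distributive law]
= (-215x - 146x^2 - 279xy - 81x^2y - 15x^3 - 56 - 84y - 28y^2 - 84xy^2)(-7 + 8x - 4y)    [combine like terms]
= 1505x - 1720x^2 + 860xy + 1022x^2 - 1168x^3 + 584x^2y + 1953xy - 2232x^2y + 1116xy^2 + 567x^2y - 648x^3y + 324x^2y^2 + 105x^3 - 120x^4 + 60x^3y + 392 - 448x + 224y + 588y - 672xy + 336y^2 + 196y^2 - 224xy^2 + 112y^3 + 588xy^2 - 672x^2y^2 + 336xy^3    [distributive law]
= 1057x - 698x^2 + 2141xy - 1063x^3 - 1081x^2y + 1480xy^2 - 588x^3y - 348x^2y^2 - 120x^4 + 392 + 812y + 532y^2 + 112y^3 + 336xy^3    [combine like terms]

1057x - 698x^2 + 2141xy - 1063x^3 - 1081x^2y + 1480xy^2 - 588x^3y - 348x^2y^2 - 120x^4 + 392 + 812y + 532y^2 + 112y^3 + 336xy^3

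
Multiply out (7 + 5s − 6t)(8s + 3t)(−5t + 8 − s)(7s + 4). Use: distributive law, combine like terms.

−4623s^2t − 1084st + 4192s^2 + 1792s + 1688s^3 − 1011st^2 − 996t^2 + 672t − 1169s^3t − 280s^4 + 1281s^2t^2 + 630st^3 + 360t^3

(7 + 5s − 6t)(8s + 3t)(−5t + 8 − s)(7s + 4)
= (56s + 21t + 40s^2 + 15st − 48st − 18t^2)(−5t + 8 − s)(7s + 4)    [distributive law]
= (56s + 21t + 40s^2 − 33st − 18t^2)(−5t + 8 − s)(7s + 4)    [combine like terms]
= (−280st + 448s − 56s^2 − 105t^2 + 168t − 21st − 200s^2t + 320s^2 − 40s^3 + 165st^2 − 264st + 33s^2t + 90t^3 − 144t^2 + 18st^2)(7s + 4)    [distributive law]
= (−565st + 448s + 264s^2 − 249t^2 + 168t − 167s^2t − 40s^3 + 183st^2 + 90t^3)(7s + 4)    [combine like terms]
= −3955s^2t − 2260st + 3136s^2 + 1792s + 1848s^3 + 1056s^2 − 1743st^2 − 996t^2 + 1176st + 672t − 1169s^3t − 668s^2t − 280s^4 − 160s^3 + 1281s^2t^2 + 732st^2 + 630st^3 + 360t^3    [distributive law]
= −4623s^2t − 1084st + 4192s^2 + 1792s + 1688s^3 − 1011st^2 − 996t^2 + 672t − 1169s^3t − 280s^4 + 1281s^2t^2 + 630st^3 + 360t^3    [combine like terms]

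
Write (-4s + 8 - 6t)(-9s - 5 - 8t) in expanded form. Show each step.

36s^2 - 52s + 86st - 40 - 34t + 48t^2

(-4s + 8 - 6t)(-9s - 5 - 8t)
= 36s^2 + 20s + 32st - 72s - 40 - 64t + 54st + 30t + 48t^2    [distributive law]
= 36s^2 - 52s + 86st - 40 - 34t + 48t^2    [combine like terms]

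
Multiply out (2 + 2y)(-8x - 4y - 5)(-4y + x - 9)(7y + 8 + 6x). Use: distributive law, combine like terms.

2642xy² + 3670xy + 900x²y + 676x² - 96x³ + 1612x + 1264y³ + 2566y² + 2246y + 720 + 584xy³ + 224x²y² - 96x³y + 224y⁴

(2 + 2y)(-8x - 4y - 5)(-4y + x - 9)(7y + 8 + 6x)
= (-16x - 8y - 10 - 16xy - 8y² - 10y)(-4y + x - 9)(7y + 8 + 6x)    [distributive law]
= (-16x - 18y - 10 - 16xy - 8y²)(-4y + x - 9)(7y + 8 + 6x)    [combine like terms]
= (64xy - 16x² + 144x + 72y² - 18xy + 162y + 40y - 10x + 90 + 64xy² - 16x²y + 144xy + 32y³ - 8xy² + 72y²)(7y + 8 + 6x)    [distributive law]
= (190xy - 16x² + 134x + 144y² + 202y + 90 + 56xy² - 16x²y + 32y³)(7y + 8 + 6x)    [combine like terms]
= 1330xy² + 1520xy + 1140x²y - 112x²y - 128x² - 96x³ + 938xy + 1072x + 804x² + 1008y³ + 1152y² + 864xy² + 1414y² + 1616y + 1212xy + 630y + 720 + 540x + 392xy³ + 448xy² + 336x²y² - 112x²y² - 128x²y - 96x³y + 224y⁴ + 256y³ + 192xy³    [distributive law]
= 2642xy² + 3670xy + 900x²y + 676x² - 96x³ + 1612x + 1264y³ + 2566y² + 2246y + 720 + 584xy³ + 224x²y² - 96x³y + 224y⁴    [combine like terms]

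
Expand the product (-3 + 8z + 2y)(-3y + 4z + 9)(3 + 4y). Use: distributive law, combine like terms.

-27y + 90y² + 180z + 192yz - 81 - 64y²z + 96z² + 128yz² - 24y³

(-3 + 8z + 2y)(-3y + 4z + 9)(3 + 4y)
= (9y - 12z - 27 - 24yz + 32z² + 72z - 6y² + 8yz + 18y)(3 + 4y)    [distributive law]
= (27y + 60z - 27 - 16yz + 32z² - 6y²)(3 + 4y)    [combine like terms]
= 81y + 108y² + 180z + 240yz - 81 - 108y - 48yz - 64y²z + 96z² + 128yz² - 18y² - 24y³    [distributive law]
= -27y + 90y² + 180z + 192yz - 81 - 64y²z + 96z² + 128yz² - 24y³    [combine like terms]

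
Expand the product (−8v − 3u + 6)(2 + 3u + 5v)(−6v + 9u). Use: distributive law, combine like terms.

(−8v − 3u + 6)(2 + 3u + 5v)(−6v + 9u)
= (−16v − 24uv − 40v² − 6u − 9u² − 15uv + 12 + 18u + 30v)(−6v + 9u)    [distributive law]
= (14v − 39uv − 40v² + 12u − 9u² + 12)(−6v + 9u)    [combine like terms]
= −84v² + 126uv + 234uv² − 351u²v + 240v³ − 360uv² − 72uv + 108u² + 54u²v − 81u³ − 72v + 108u    [distributive law]
= −84v² + 54uv − 126uv² − 297u²v + 240v³ + 108u² − 81u³ − 72v + 108u    [combine like terms]

−84v² + 54uv − 126uv² − 297u²v + 240v³ + 108u² − 81u³ − 72v + 108u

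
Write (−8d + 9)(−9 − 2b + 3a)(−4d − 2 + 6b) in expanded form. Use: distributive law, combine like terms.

−288d^2 + 180d + 472bd − 64bd^2 + 96b^2d + 96ad^2 − 60ad − 144abd + 162 − 450b − 108b^2 − 54a + 162ab

(−8d + 9)(−9 − 2b + 3a)(−4d − 2 + 6b)
= (72d + 16bd − 24ad − 81 − 18b + 27a)(−4d − 2 + 6b)    [distributive law]
= −288d^2 − 144d + 432bd − 64bd^2 − 32bd + 96b^2d + 96ad^2 + 48ad − 144abd + 324d + 162 − 486b + 72bd + 36b − 108b^2 − 108ad − 54a + 162ab    [distributive law]
= −288d^2 + 180d + 472bd − 64bd^2 + 96b^2d + 96ad^2 − 60ad − 144abd + 162 − 450b − 108b^2 − 54a + 162ab    [combine like terms]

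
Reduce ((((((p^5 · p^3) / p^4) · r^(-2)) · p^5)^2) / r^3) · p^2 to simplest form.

p^20·r^(-7)

((((((p^5 · p^3) / p^4) · r^(-2)) · p^5)^2) / r^3) · p^2
= ((((((p^5 · p^3) / p^4) · r^(-2))^2) · ((p^5)^2)) / r^3) · p^2    [power of a product]
= ((((((p^5 · p^3) / p^4)^2) · ((r^(-2))^2)) · ((p^5)^2)) / r^3) · p^2    [power of a product]
= ((((((p^5 · p^3)^2) / ((p^4)^2)) · ((r^(-2))^2)) · ((p^5)^2)) / r^3) · p^2    [power of a quotient]
= (((((((p^5)^2) · ((p^3)^2)) / ((p^4)^2)) · ((r^(-2))^2)) · ((p^5)^2)) / r^3) · p^2    [power of a product]
= (((((p^10 · ((p^3)^2)) / ((p^4)^2)) · ((r^(-2))^2)) · ((p^5)^2)) / r^3) · p^2    [power of a power]
= (((((p^10 · p^6) / ((p^4)^2)) · ((r^(-2))^2)) · ((p^5)^2)) / r^3) · p^2    [power of a power]
= ((((p^16 / ((p^4)^2)) · ((r^(-2))^2)) · ((p^5)^2)) / r^3) · p^2    [product of powers]
= ((((p^16 / p^8) · ((r^(-2))^2)) · ((p^5)^2)) / r^3) · p^2    [power of a power]
= (((p^8 · ((r^(-2))^2)) · ((p^5)^2)) / r^3) · p^2    [quotient of powers]
= (((p^8 · r^(-4)) · ((p^5)^2)) / r^3) · p^2    [power of a power]
= (((p^8 · r^(-4)) · p^10) / r^3) · p^2    [power of a power]
= p^20·r^(-7)    [quotient of powers; product of powers]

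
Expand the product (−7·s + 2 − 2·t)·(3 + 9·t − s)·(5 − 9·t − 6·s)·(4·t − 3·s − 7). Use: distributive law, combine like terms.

568·s·t − 758·s² + 967·s − 4685·s·t² − 919·s²·t − 225·s³ + 2142·s·t³ − 759·s²·t² − 1077·s³·t + 126·s⁴ + 78·t − 210 + 1410·t² − 1926·t³ + 648·t⁴

(−7·s + 2 − 2·t)·(3 + 9·t − s)·(5 − 9·t − 6·s)·(4·t − 3·s − 7)
= (−21·s − 63·s·t + 7·s² + 6 + 18·t − 2·s − 6·t − 18·t² + 2·s·t)·(5 − 9·t − 6·s)·(4·t − 3·s − 7)    [distributive law]
= (−23·s − 61·s·t + 7·s² + 6 + 12·t − 18·t²)·(5 − 9·t − 6·s)·(4·t − 3·s − 7)    [combine like terms]
= (−115·s + 207·s·t + 138·s² − 305·s·t + 549·s·t² + 366·s²·t + 35·s² − 63·s²·t − 42·s³ + 30 − 54·t − 36·s + 60·t − 108·t² − 72·s·t − 90·t² + 162·t³ + 108·s·t²)·(4·t − 3·s − 7)    [distributive law]
= (−151·s − 170·s·t + 173·s² + 657·s·t² + 303·s²·t − 42·s³ + 30 + 6·t − 198·t² + 162·t³)·(4·t − 3·s − 7)    [combine like terms]
= −604·s·t + 453·s² + 1057·s − 680·s·t² + 510·s²·t + 1190·s·t + 692·s²·t − 519·s³ − 1211·s² + 2628·s·t³ − 1971·s²·t² − 4599·s·t² + 1212·s²·t² − 909·s³·t − 2121·s²·t − 168·s³·t + 126·s⁴ + 294·s³ + 120·t − 90·s − 210 + 24·t² − 18·s·t − 42·t − 792·t³ + 594·s·t² + 1386·t² + 648·t⁴ − 486·s·t³ − 1134·t³    [distributive law]
= 568·s·t − 758·s² + 967·s − 4685·s·t² − 919·s²·t − 225·s³ + 2142·s·t³ − 759·s²·t² − 1077·s³·t + 126·s⁴ + 78·t − 210 + 1410·t² − 1926·t³ + 648·t⁴    [combine like terms]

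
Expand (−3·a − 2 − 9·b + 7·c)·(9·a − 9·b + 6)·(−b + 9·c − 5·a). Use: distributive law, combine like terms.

297·a²·b − 558·a²·c + 135·a³ − 351·a·b² − 234·a·b·c + 216·a·b − 534·a·c + 180·a² + 36·b² − 366·b·c + 12·b − 108·c + 60·a − 81·b³ + 792·b²·c + 567·a·c² − 567·b·c² + 378·c²

(−3·a − 2 − 9·b + 7·c)·(9·a − 9·b + 6)·(−b + 9·c − 5·a)
= (−27·a² + 27·a·b − 18·a − 18·a + 18·b − 12 − 81·a·b + 81·b² − 54·b + 63·a·c − 63·b·c + 42·c)·(−b + 9·c − 5·a)    [distributive law]
= (−27·a² − 54·a·b − 36·a − 36·b − 12 + 81·b² + 63·a·c − 63·b·c + 42·c)·(−b + 9·c − 5·a)    [combine like terms]
= 27·a²·b − 243·a²·c + 135·a³ + 54·a·b² − 486·a·b·c + 270·a²·b + 36·a·b − 324·a·c + 180·a² + 36·b² − 324·b·c + 180·a·b + 12·b − 108·c + 60·a − 81·b³ + 729·b²·c − 405·a·b² − 63·a·b·c + 567·a·c² − 315·a²·c + 63·b²·c − 567·b·c² + 315·a·b·c − 42·b·c + 378·c² − 210·a·c    [distributive law]
= 297·a²·b − 558·a²·c + 135·a³ − 351·a·b² − 234·a·b·c + 216·a·b − 534·a·c + 180·a² + 36·b² − 366·b·c + 12·b − 108·c + 60·a − 81·b³ + 792·b²·c + 567·a·c² − 567·b·c² + 378·c²    [combine like terms]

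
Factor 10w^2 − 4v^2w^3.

10w^2 − 4v^2w^3
= 2(5w^2 − 2v^2w^3)    [factor out 2]
= 2w^2(5 − 2v^2w)    [factor out w^2]

2w^2(5 − 2v^2w)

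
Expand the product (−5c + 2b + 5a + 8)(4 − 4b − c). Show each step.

(−5c + 2b + 5a + 8)(4 − 4b − c)
= −20c + 20bc + 5c² + 8b − 8b² − 2bc + 20a − 20ab − 5ac + 32 − 32b − 8c    [distributive law]
= −28c + 18bc + 5c² − 24b − 8b² + 20a − 20ab − 5ac + 32    [combine like terms]

−28c + 18bc + 5c² − 24b − 8b² + 20a − 20ab − 5ac + 32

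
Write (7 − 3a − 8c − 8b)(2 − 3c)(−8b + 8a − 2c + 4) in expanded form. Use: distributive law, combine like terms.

(7 − 3a − 8c − 8b)(2 − 3c)(−8b + 8a − 2c + 4)
= (14 − 21c − 6a + 9ac − 16c + 24c^2 − 16b + 24bc)(−8b + 8a − 2c + 4)    [distributive law]
= (14 − 37c − 6a + 9ac + 24c^2 − 16b + 24bc)(−8b + 8a − 2c + 4)    [combine like terms]
= −112b + 112a − 28c + 56 + 296bc − 296ac + 74c^2 − 148c + 48ab − 48a^2 + 12ac − 24a − 72abc + 72a^2c − 18ac^2 + 36ac − 192bc^2 + 192ac^2 − 48c^3 + 96c^2 + 128b^2 − 128ab + 32bc − 64b − 192b^2c + 192abc − 48bc^2 + 96bc    [distributive law]
= −176b + 88a − 176c + 56 + 424bc − 248ac + 170c^2 − 80ab − 48a^2 + 120abc + 72a^2c + 174ac^2 − 240bc^2 − 48c^3 + 128b^2 − 192b^2c    [combine like terms]

−176b + 88a − 176c + 56 + 424bc − 248ac + 170c^2 − 80ab − 48a^2 + 120abc + 72a^2c + 174ac^2 − 240bc^2 − 48c^3 + 128b^2 − 192b^2c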